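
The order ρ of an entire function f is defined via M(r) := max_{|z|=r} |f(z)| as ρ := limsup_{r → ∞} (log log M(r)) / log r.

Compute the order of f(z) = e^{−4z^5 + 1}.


|e^{−4z^5 + 1}| = e^{Re(-4·z^5) + 1} ≤ e^{4|z|^5 + 1} = e^{4r^5 + 1} on |z| = r, so ρ ≤ 5. Choosing z on |z|=r so that -4·z^5 is real positive (always possible by picking arg z appropriately) gives |f(z)| = e^{4r^5 + 1}, matching the bound. The additive constant 1 does not affect log log M(r) ~ 5·log r. Hence ρ = 5.
Therefore ρ = 5.

Order ρ = 5.


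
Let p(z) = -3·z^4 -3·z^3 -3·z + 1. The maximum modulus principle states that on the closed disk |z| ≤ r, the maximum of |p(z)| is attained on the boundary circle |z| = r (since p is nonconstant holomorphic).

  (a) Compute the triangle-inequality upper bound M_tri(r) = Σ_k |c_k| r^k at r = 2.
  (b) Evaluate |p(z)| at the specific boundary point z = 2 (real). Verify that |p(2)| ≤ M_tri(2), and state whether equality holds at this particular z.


Coefficients: c_0 = 1, c_1 = -3, c_2 = 0, c_3 = -3, c_4 = -3. Radius r = 2.
Part (a). Triangle bound: M_tri(r) = Σ_k |c_k| r^k
  = |1|·2^0 + |-3|·2^1 + |0|·2^2 + |-3|·2^3 + |-3|·2^4
  = 1 + 6 + 0 + 24 + 48 = 79.
This bounds M(r) := max_{|z|=r} |p(z)| from above; equality holds iff all terms c_k z^k can be made to align in phase at a single z on |z|=r.
Part (b). At z = 2 (real, on the circle |z| = r):
  p(2) = (1)·2^0 + (-3)·2^1 + (0)·2^2 + (-3)·2^3 + (-3)·2^4 = -77.
  |p(2)| = 77.
Check: |p(2)| = 77 ≤ 79 = M_tri(2). ✓ Equality does not hold at z = 2 (the coefficients have mixed signs, so the terms do not all align in phase there).

M_tri(2) = 79; |p(2)| = 77; equality at z=2: no.


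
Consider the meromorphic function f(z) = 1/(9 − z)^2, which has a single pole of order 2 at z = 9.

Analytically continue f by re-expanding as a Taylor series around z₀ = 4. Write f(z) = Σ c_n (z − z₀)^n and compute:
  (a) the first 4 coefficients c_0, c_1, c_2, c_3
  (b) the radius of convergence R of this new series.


Let w = z − z₀, so z = z₀ + w.
Then 9 − z = 9 − (z₀ + w) = (9 − z₀) − w = 5 − w.
f(z) = 1/(5 − w)^2 = (1/(5)^2) · (1 − w/(5))^{−2}.
By the binomial series (1−u)^{−2} = Σ_{n≥0} C(n+1, 1) u^n for |u|<1, with u = w/(5):
  c_n = C(n+1, 1) / (5)^(n+2).
  c_0 = 1/(5)^2 = 1/25.
  c_1 = 2/(5)^3 = 2/125.
  c_2 = 3/(5)^4 = 3/625.
  c_3 = 4/(5)^5 = 4/3125.
The series is valid for |w/d| < 1, i.e. |z − z₀| < |d|.
Radius of convergence: R = |9 − z₀| = |5| = 5 (distance from z₀ to the singularity z = 9).

c_0 = 1/25, c_1 = 2/125, c_2 = 3/625, c_3 = 4/3125; R = 5.


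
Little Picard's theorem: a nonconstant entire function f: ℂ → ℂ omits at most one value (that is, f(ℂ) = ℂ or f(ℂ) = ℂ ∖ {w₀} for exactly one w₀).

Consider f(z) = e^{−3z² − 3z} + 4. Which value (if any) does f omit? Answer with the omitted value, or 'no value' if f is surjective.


Little Picard bounds the complement of f(ℂ) to at most one point.
The exponent g(z) = −3z² − 3z is a nonconstant polynomial, hence surjective onto ℂ. So e^{g(z)} takes every value in {e^w : w ∈ ℂ} = ℂ ∖ {0}. Adding 4 shifts the range to ℂ ∖ {4}. f omits exactly 4.

Omitted value: 4.


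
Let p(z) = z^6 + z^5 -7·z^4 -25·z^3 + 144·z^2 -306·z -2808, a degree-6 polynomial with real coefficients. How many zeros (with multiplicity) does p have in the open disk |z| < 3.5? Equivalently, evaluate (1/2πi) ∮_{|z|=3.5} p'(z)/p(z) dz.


The zeros of p are: (-3 + 3i), (-3 - 3i), 4, (2 + 3i), (2 - 3i), -3.
Their magnitudes are: 4.243, 4.243, 4, 3.606, 3.606, 3.
Zeros with |z| < R = 3.5: -3.
Count = 1.
By the argument principle, (1/2πi) ∮_{|z|=R} p'(z)/p(z) dz equals exactly this count.

Number of zeros inside |z| < 3.5: 1.


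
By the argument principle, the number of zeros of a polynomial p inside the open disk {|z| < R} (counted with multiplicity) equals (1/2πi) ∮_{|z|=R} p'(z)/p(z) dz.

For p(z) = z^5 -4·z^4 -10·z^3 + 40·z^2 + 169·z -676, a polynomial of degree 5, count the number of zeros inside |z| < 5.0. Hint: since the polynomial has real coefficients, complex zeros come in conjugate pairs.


The zeros of p are: 4, (-3 + 2i), (-3 - 2i), (3 + 2i), (3 - 2i).
Their magnitudes are: 4, 3.606, 3.606, 3.606, 3.606.
Zeros with |z| < R = 5.0: 4, (-3 + 2i), (-3 - 2i), (3 + 2i), (3 - 2i).
Count = 5.
By the argument principle, (1/2πi) ∮_{|z|=R} p'(z)/p(z) dz equals exactly this count.

Number of zeros inside |z| < 5.0: 5.


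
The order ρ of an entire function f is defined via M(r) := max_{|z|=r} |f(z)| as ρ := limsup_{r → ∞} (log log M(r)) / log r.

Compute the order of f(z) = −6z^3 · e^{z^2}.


M(r) = max_{|z|=r} |-6|·|z|^3·|e^{z^2}| = 6·r^3 · e^{1r^2} (the factors attain their maxima compatibly on |z|=r). Then log M(r) = log 6 + 3·log r + 1r^2, dominated by the last term, so log log M(r) ~ 2·log r. The polynomial factor -6z^3 contributes only a log r term and does not affect the order. ρ = 2.
Therefore ρ = 2.

Order ρ = 2.


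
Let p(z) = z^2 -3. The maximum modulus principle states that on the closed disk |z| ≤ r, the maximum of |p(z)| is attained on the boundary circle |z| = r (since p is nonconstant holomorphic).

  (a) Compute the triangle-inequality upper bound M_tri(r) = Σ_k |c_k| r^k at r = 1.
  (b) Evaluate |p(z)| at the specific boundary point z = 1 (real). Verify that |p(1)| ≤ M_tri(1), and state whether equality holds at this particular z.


Coefficients: c_0 = -3, c_1 = 0, c_2 = 1. Radius r = 1.
Part (a). Triangle bound: M_tri(r) = Σ_k |c_k| r^k
  = |-3|·1^0 + |0|·1^1 + |1|·1^2
  = 3 + 0 + 1 = 4.
This bounds M(r) := max_{|z|=r} |p(z)| from above; equality holds iff all terms c_k z^k can be made to align in phase at a single z on |z|=r.
Part (b). At z = 1 (real, on the circle |z| = r):
  p(1) = (-3)·1^0 + (0)·1^1 + (1)·1^2 = -2.
  |p(1)| = 2.
Check: |p(1)| = 2 ≤ 4 = M_tri(1). ✓ Equality does not hold at z = 1 (the coefficients have mixed signs, so the terms do not all align in phase there).

M_tri(1) = 4; |p(1)| = 2; equality at z=1: no.


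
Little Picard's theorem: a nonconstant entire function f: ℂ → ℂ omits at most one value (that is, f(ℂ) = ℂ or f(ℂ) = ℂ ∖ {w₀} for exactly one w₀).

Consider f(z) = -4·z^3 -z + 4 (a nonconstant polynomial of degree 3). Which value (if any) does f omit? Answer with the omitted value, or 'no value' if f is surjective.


Little Picard bounds the complement of f(ℂ) to at most one point.
For every w ∈ ℂ, the equation p(z) − w = 0 is a nonconstant polynomial in z and hence has at least one root by the fundamental theorem of algebra. So p is surjective onto ℂ, omitting no value.

Omitted value: no value.


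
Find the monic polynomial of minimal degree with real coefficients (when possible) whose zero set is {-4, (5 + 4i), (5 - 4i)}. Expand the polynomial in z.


The polynomial is p(z) = ∏_{α ∈ S} (z − α), where S = {-4, (5 + 4i), (5 - 4i)}.
Expanding the product yields: p(z) = z^3 -6·z^2 + z + 164.
Note conjugate pairs combine to real quadratics: (z − (5+4i))(z − (5−4i)) = z² − 10z + 41.
The resulting polynomial has degree 3 and real coefficients as required.

p(z) = z^3 -6·z^2 + z + 164.


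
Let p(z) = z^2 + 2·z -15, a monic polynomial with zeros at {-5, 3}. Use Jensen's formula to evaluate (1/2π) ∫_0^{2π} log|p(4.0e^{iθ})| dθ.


Zeros: -5, 3; r = 4.0.
Inside |z| < r: 3. Outside (|z| ≥ r): -5.
p(0) = -15, so log|p(0)| = log(15) = 2.7081.
Apply Jensen: I(r) = log|p(0)| + Σ_k log(r/|z_k|), summed over zeros inside |z| < r.
  log(r/|z_k|) for z_k = 3: log(4.0/3) = 0.2877
  Outside zeros (-5) contribute nothing to the Jensen sum.
Sum over inside zeros: 0.2877.
I(r) = log|p(0)| + (inside sum) = 2.7081 + 0.2877 = 2.9957.
Note: since some zeros are outside |z| ≤ r, the simplified n·log(r) form does NOT apply — only the inside zeros contribute.

I(r) ≈ 2.9957.


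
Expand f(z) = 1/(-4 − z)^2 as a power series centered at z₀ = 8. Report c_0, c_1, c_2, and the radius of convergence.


Let w = z − z₀, so z = z₀ + w.
Then -4 − z = -4 − (z₀ + w) = (-4 − z₀) − w = -12 − w.
f(z) = 1/(-12 − w)^2 = (1/(-12)^2) · (1 − w/(-12))^{−2}.
By the binomial series (1−u)^{−2} = Σ_{n≥0} C(n+1, 1) u^n for |u|<1, with u = w/(-12):
  c_n = C(n+1, 1) / (-12)^(n+2).
  c_0 = 1/(-12)^2 = 1/144.
  c_1 = 2/(-12)^3 = -1/864.
  c_2 = 3/(-12)^4 = 1/6912.
The series is valid for |w/d| < 1, i.e. |z − z₀| < |d|.
Radius of convergence: R = |-4 − z₀| = |-12| = 12 (distance from z₀ to the singularity z = -4).

c_0 = 1/144, c_1 = -1/864, c_2 = 1/6912; R = 12.


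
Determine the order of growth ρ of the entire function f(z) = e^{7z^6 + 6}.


|e^{7z^6 + 6}| = e^{Re(7·z^6) + 6} ≤ e^{7|z|^6 + 6} = e^{7r^6 + 6} on |z| = r, so ρ ≤ 6. Choosing z on |z|=r so that 7·z^6 is real positive (always possible by picking arg z appropriately) gives |f(z)| = e^{7r^6 + 6}, matching the bound. The additive constant 6 does not affect log log M(r) ~ 6·log r. Hence ρ = 6.
Therefore ρ = 6.

Order ρ = 6.


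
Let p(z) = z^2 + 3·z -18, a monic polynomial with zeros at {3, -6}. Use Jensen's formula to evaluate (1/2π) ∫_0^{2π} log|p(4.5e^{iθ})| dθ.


Zeros: -6, 3; r = 4.5.
Inside |z| < r: 3. Outside (|z| ≥ r): -6.
p(0) = -18, so log|p(0)| = log(18) = 2.8904.
Apply Jensen: I(r) = log|p(0)| + Σ_k log(r/|z_k|), summed over zeros inside |z| < r.
  log(r/|z_k|) for z_k = 3: log(4.5/3) = 0.4055
  Outside zeros (-6) contribute nothing to the Jensen sum.
Sum over inside zeros: 0.4055.
I(r) = log|p(0)| + (inside sum) = 2.8904 + 0.4055 = 3.2958.
Note: since some zeros are outside |z| ≤ r, the simplified n·log(r) form does NOT apply — only the inside zeros contribute.

I(r) ≈ 3.2958.


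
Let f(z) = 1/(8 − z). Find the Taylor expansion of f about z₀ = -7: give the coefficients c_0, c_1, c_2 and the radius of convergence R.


Let w = z − z₀, so z = z₀ + w.
Then 8 − z = 8 − (z₀ + w) = (8 − z₀) − w = 15 − w.
f(z) = 1/(15 − w) = (1/(15)) · 1/(1 − w/(15)) = Σ_{n≥0} w^n / (15)^(n+1).
So c_n = 1/(15)^(n+1):
  c_0 = 1/(15)^1 = 1/15.
  c_1 = 1/(15)^2 = 1/225.
  c_2 = 1/(15)^3 = 1/3375.
The series is valid for |w/d| < 1, i.e. |z − z₀| < |d|.
Radius of convergence: R = |8 − z₀| = |15| = 15 (distance from z₀ to the singularity z = 8).

c_0 = 1/15, c_1 = 1/225, c_2 = 1/3375; R = 15.


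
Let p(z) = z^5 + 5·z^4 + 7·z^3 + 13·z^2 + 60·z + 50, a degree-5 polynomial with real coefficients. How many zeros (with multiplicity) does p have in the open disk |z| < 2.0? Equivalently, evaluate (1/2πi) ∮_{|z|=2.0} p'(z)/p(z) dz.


The zeros of p are: -1, (-3 + 1i), (-3 - 1i), (1 + 2i), (1 - 2i).
Their magnitudes are: 1, 3.162, 3.162, 2.236, 2.236.
Zeros with |z| < R = 2.0: -1.
Count = 1.
By the argument principle, (1/2πi) ∮_{|z|=R} p'(z)/p(z) dz equals exactly this count.

Number of zeros inside |z| < 2.0: 1.


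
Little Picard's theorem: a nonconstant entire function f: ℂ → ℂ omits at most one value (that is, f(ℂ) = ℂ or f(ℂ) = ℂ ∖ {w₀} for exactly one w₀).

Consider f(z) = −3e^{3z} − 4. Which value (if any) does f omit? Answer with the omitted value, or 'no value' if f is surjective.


Little Picard bounds the complement of f(ℂ) to at most one point.
e^{3z} is never zero on ℂ, so -3·e^{3z} takes every value in ℂ ∖ {0}. Adding -4 shifts the range to ℂ ∖ {-4}. Thus f omits exactly the value -4.

Omitted value: -4.


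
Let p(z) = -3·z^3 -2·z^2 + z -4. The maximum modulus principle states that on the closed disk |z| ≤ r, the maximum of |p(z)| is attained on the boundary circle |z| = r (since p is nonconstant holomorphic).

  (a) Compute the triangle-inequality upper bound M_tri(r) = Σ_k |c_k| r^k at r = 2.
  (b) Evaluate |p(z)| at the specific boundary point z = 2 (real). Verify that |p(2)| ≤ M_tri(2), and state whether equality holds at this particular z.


Coefficients: c_0 = -4, c_1 = 1, c_2 = -2, c_3 = -3. Radius r = 2.
Part (a). Triangle bound: M_tri(r) = Σ_k |c_k| r^k
  = |-4|·2^0 + |1|·2^1 + |-2|·2^2 + |-3|·2^3
  = 4 + 2 + 8 + 24 = 38.
This bounds M(r) := max_{|z|=r} |p(z)| from above; equality holds iff all terms c_k z^k can be made to align in phase at a single z on |z|=r.
Part (b). At z = 2 (real, on the circle |z| = r):
  p(2) = (-4)·2^0 + (1)·2^1 + (-2)·2^2 + (-3)·2^3 = -34.
  |p(2)| = 34.
Check: |p(2)| = 34 ≤ 38 = M_tri(2). ✓ Equality does not hold at z = 2 (the coefficients have mixed signs, so the terms do not all align in phase there).

M_tri(2) = 38; |p(2)| = 34; equality at z=2: no.


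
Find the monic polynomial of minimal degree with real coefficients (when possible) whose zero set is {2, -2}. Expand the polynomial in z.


The polynomial is p(z) = ∏_{α ∈ S} (z − α), where S = {2, -2}.
Expanding the product yields: p(z) = z^2 -4.
The resulting polynomial has degree 2 and real coefficients as required.

p(z) = z^2 -4.


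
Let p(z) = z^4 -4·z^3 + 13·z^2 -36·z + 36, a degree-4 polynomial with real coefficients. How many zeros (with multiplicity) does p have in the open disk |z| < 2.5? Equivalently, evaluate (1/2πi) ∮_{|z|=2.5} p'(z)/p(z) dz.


The zeros of p are: 2, (0 + 3i), (0 - 3i), 2.
Their magnitudes are: 2, 3, 3, 2.
Zeros with |z| < R = 2.5: 2, 2.
Count = 2.
By the argument principle, (1/2πi) ∮_{|z|=R} p'(z)/p(z) dz equals exactly this count.

Number of zeros inside |z| < 2.5: 2.


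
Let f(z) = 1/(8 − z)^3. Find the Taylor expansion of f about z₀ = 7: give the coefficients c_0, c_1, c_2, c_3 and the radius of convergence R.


Let w = z − z₀, so z = z₀ + w.
Then 8 − z = 8 − (z₀ + w) = (8 − z₀) − w = 1 − w.
f(z) = 1/(1 − w)^3 = (1/(1)^3) · (1 − w/(1))^{−3}.
By the binomial series (1−u)^{−3} = Σ_{n≥0} C(n+2, 2) u^n for |u|<1, with u = w/(1):
  c_n = C(n+2, 2) / (1)^(n+3).
  c_0 = 1/(1)^3 = 1.
  c_1 = 3/(1)^4 = 3.
  c_2 = 6/(1)^5 = 6.
  c_3 = 10/(1)^6 = 10.
The series is valid for |w/d| < 1, i.e. |z − z₀| < |d|.
Radius of convergence: R = |8 − z₀| = |1| = 1 (distance from z₀ to the singularity z = 8).

c_0 = 1, c_1 = 3, c_2 = 6, c_3 = 10; R = 1.


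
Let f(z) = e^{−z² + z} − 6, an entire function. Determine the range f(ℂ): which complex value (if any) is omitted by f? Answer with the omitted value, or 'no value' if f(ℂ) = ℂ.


Little Picard bounds the complement of f(ℂ) to at most one point.
The exponent g(z) = −z² + z is a nonconstant polynomial, hence surjective onto ℂ. So e^{g(z)} takes every value in {e^w : w ∈ ℂ} = ℂ ∖ {0}. Adding -6 shifts the range to ℂ ∖ {-6}. f omits exactly -6.

Omitted value: -6.


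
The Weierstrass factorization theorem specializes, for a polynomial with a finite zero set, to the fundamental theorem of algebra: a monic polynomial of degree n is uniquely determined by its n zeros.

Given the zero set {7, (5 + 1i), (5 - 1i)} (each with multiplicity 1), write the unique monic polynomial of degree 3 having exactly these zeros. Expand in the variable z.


The polynomial is p(z) = ∏_{α ∈ S} (z − α), where S = {7, (5 + 1i), (5 - 1i)}.
Expanding the product yields: p(z) = z^3 -17·z^2 + 96·z -182.
Note conjugate pairs combine to real quadratics: (z − (5+1i))(z − (5−1i)) = z² − 10z + 26.
The resulting polynomial has degree 3 and real coefficients as required.

p(z) = z^3 -17·z^2 + 96·z -182.


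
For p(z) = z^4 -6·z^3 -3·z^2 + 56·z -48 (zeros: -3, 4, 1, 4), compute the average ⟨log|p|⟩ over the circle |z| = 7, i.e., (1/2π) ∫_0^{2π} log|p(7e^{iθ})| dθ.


Zeros: -3, 1, 4, 4; r = 7.
Inside |z| < r: -3, 1, 4, 4. Outside (|z| ≥ r): ∅.
p(0) = -48, so log|p(0)| = log(48) = 3.8712.
Apply Jensen: I(r) = log|p(0)| + Σ_k log(r/|z_k|), summed over zeros inside |z| < r.
  log(r/|z_k|) for z_k = -3: log(7/3) = 0.8473
  log(r/|z_k|) for z_k = 4: log(7/4) = 0.5596
  log(r/|z_k|) for z_k = 1: log(7/1) = 1.9459
  log(r/|z_k|) for z_k = 4: log(7/4) = 0.5596
Sum over inside zeros: 3.9124.
I(r) = log|p(0)| + (inside sum) = 3.8712 + 3.9124 = 7.7836.
Closed form (all zeros inside, monic): I(r) = n·log(r) = 4·log(7) = 7.7836. ✓

I(r) ≈ 7.7836.


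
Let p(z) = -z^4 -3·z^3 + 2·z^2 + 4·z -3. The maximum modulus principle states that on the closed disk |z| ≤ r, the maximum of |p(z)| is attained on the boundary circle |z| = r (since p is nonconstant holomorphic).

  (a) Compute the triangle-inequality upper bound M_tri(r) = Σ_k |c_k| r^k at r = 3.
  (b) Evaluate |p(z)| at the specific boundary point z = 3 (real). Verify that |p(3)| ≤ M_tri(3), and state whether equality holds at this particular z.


Coefficients: c_0 = -3, c_1 = 4, c_2 = 2, c_3 = -3, c_4 = -1. Radius r = 3.
Part (a). Triangle bound: M_tri(r) = Σ_k |c_k| r^k
  = |-3|·3^0 + |4|·3^1 + |2|·3^2 + |-3|·3^3 + |-1|·3^4
  = 3 + 12 + 18 + 81 + 81 = 195.
This bounds M(r) := max_{|z|=r} |p(z)| from above; equality holds iff all terms c_k z^k can be made to align in phase at a single z on |z|=r.
Part (b). At z = 3 (real, on the circle |z| = r):
  p(3) = (-3)·3^0 + (4)·3^1 + (2)·3^2 + (-3)·3^3 + (-1)·3^4 = -135.
  |p(3)| = 135.
Check: |p(3)| = 135 ≤ 195 = M_tri(3). ✓ Equality does not hold at z = 3 (the coefficients have mixed signs, so the terms do not all align in phase there).

M_tri(3) = 195; |p(3)| = 135; equality at z=3: no.


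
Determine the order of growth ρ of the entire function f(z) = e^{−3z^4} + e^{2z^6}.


Each summand is entire of order 4 and 6 respectively (as in the single-exponential case). The order of a sum is at most the max of the orders, so ρ ≤ 6. For the lower bound: on |z|=r choose arg z so that 2z^6 is real positive; then |e^{2z^6}| = e^{2r^6} while |e^{-3z^4}| ≤ e^{3r^4} = o(e^{2r^6}). So |f| ≥ e^{2r^6}(1 − o(1)) and ρ ≥ 6. Hence ρ = max(4, 6) = 6.
Therefore ρ = 6.

Order ρ = 6.


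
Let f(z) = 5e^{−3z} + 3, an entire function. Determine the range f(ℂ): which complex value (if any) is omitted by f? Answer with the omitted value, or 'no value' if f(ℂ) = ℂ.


Little Picard bounds the complement of f(ℂ) to at most one point.
e^{−3z} is never zero on ℂ, so 5·e^{−3z} takes every value in ℂ ∖ {0}. Adding 3 shifts the range to ℂ ∖ {3}. Thus f omits exactly the value 3.

Omitted value: 3.


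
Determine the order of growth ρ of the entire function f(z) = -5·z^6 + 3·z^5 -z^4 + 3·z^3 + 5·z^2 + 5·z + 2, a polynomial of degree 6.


|f(z)| ≤ Σ|c_k|·r^k = O(r^6) as r → ∞. Polynomial growth is O(e^{r^ε}) for every ε > 0 (since r^6/e^{r^ε} → 0), so ρ ≤ ε for all ε > 0, i.e. ρ = 0. Every nonconstant polynomial has order 0.
Therefore ρ = 0.

Order ρ = 0.


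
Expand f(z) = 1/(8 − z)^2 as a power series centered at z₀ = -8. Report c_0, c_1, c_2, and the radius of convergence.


Let w = z − z₀, so z = z₀ + w.
Then 8 − z = 8 − (z₀ + w) = (8 − z₀) − w = 16 − w.
f(z) = 1/(16 − w)^2 = (1/(16)^2) · (1 − w/(16))^{−2}.
By the binomial series (1−u)^{−2} = Σ_{n≥0} C(n+1, 1) u^n for |u|<1, with u = w/(16):
  c_n = C(n+1, 1) / (16)^(n+2).
  c_0 = 1/(16)^2 = 1/256.
  c_1 = 2/(16)^3 = 1/2048.
  c_2 = 3/(16)^4 = 3/65536.
The series is valid for |w/d| < 1, i.e. |z − z₀| < |d|.
Radius of convergence: R = |8 − z₀| = |16| = 16 (distance from z₀ to the singularity z = 8).

c_0 = 1/256, c_1 = 1/2048, c_2 = 3/65536; R = 16.


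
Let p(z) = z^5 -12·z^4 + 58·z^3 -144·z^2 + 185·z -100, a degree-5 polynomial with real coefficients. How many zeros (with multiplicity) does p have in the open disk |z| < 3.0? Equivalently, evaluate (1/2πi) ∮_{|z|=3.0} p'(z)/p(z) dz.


The zeros of p are: (2 + 1i), (2 - 1i), (2 + 1i), (2 - 1i), 4.
Their magnitudes are: 2.236, 2.236, 2.236, 2.236, 4.
Zeros with |z| < R = 3.0: (2 + 1i), (2 - 1i), (2 + 1i), (2 - 1i).
Count = 4.
By the argument principle, (1/2πi) ∮_{|z|=R} p'(z)/p(z) dz equals exactly this count.

Number of zeros inside |z| < 3.0: 4.


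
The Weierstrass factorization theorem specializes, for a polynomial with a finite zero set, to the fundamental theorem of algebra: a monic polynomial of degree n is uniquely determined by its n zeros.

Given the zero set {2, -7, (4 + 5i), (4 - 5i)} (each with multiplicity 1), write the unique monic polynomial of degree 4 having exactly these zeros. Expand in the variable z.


The polynomial is p(z) = ∏_{α ∈ S} (z − α), where S = {2, -7, (4 + 5i), (4 - 5i)}.
Expanding the product yields: p(z) = z^4 -3·z^3 -13·z^2 + 317·z -574.
Note conjugate pairs combine to real quadratics: (z − (4+5i))(z − (4−5i)) = z² − 8z + 41.
The resulting polynomial has degree 4 and real coefficients as required.

p(z) = z^4 -3·z^3 -13·z^2 + 317·z -574.


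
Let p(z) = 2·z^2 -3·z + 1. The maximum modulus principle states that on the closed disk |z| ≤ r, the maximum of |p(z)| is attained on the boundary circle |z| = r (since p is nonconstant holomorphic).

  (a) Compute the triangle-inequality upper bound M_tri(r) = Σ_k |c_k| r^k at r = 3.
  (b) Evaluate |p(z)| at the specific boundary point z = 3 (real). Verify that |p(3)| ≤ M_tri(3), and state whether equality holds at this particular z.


Coefficients: c_0 = 1, c_1 = -3, c_2 = 2. Radius r = 3.
Part (a). Triangle bound: M_tri(r) = Σ_k |c_k| r^k
  = |1|·3^0 + |-3|·3^1 + |2|·3^2
  = 1 + 9 + 18 = 28.
This bounds M(r) := max_{|z|=r} |p(z)| from above; equality holds iff all terms c_k z^k can be made to align in phase at a single z on |z|=r.
Part (b). At z = 3 (real, on the circle |z| = r):
  p(3) = (1)·3^0 + (-3)·3^1 + (2)·3^2 = 10.
  |p(3)| = 10.
Check: |p(3)| = 10 ≤ 28 = M_tri(3). ✓ Equality does not hold at z = 3 (the coefficients have mixed signs, so the terms do not all align in phase there).

M_tri(3) = 28; |p(3)| = 10; equality at z=3: no.


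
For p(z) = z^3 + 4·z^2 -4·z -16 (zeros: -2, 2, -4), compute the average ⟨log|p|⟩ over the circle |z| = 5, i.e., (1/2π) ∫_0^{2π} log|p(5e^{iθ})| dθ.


Zeros: -4, -2, 2; r = 5.
Inside |z| < r: -4, -2, 2. Outside (|z| ≥ r): ∅.
p(0) = -16, so log|p(0)| = log(16) = 2.7726.
Apply Jensen: I(r) = log|p(0)| + Σ_k log(r/|z_k|), summed over zeros inside |z| < r.
  log(r/|z_k|) for z_k = -2: log(5/2) = 0.9163
  log(r/|z_k|) for z_k = 2: log(5/2) = 0.9163
  log(r/|z_k|) for z_k = -4: log(5/4) = 0.2231
Sum over inside zeros: 2.0557.
I(r) = log|p(0)| + (inside sum) = 2.7726 + 2.0557 = 4.8283.
Closed form (all zeros inside, monic): I(r) = n·log(r) = 3·log(5) = 4.8283. ✓

I(r) ≈ 4.8283.


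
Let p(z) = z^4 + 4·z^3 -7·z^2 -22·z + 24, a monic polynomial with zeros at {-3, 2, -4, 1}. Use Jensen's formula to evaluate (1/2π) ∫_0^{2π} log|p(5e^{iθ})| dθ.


Zeros: -4, -3, 1, 2; r = 5.
Inside |z| < r: -4, -3, 1, 2. Outside (|z| ≥ r): ∅.
p(0) = 24, so log|p(0)| = log(24) = 3.1781.
Apply Jensen: I(r) = log|p(0)| + Σ_k log(r/|z_k|), summed over zeros inside |z| < r.
  log(r/|z_k|) for z_k = -3: log(5/3) = 0.5108
  log(r/|z_k|) for z_k = 2: log(5/2) = 0.9163
  log(r/|z_k|) for z_k = -4: log(5/4) = 0.2231
  log(r/|z_k|) for z_k = 1: log(5/1) = 1.6094
Sum over inside zeros: 3.2597.
I(r) = log|p(0)| + (inside sum) = 3.1781 + 3.2597 = 6.4378.
Closed form (all zeros inside, monic): I(r) = n·log(r) = 4·log(5) = 6.4378. ✓

I(r) ≈ 6.4378.


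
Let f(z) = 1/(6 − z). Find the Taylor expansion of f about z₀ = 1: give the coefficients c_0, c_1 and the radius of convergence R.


Let w = z − z₀, so z = z₀ + w.
Then 6 − z = 6 − (z₀ + w) = (6 − z₀) − w = 5 − w.
f(z) = 1/(5 − w) = (1/(5)) · 1/(1 − w/(5)) = Σ_{n≥0} w^n / (5)^(n+1).
So c_n = 1/(5)^(n+1):
  c_0 = 1/(5)^1 = 1/5.
  c_1 = 1/(5)^2 = 1/25.
The series is valid for |w/d| < 1, i.e. |z − z₀| < |d|.
Radius of convergence: R = |6 − z₀| = |5| = 5 (distance from z₀ to the singularity z = 6).

c_0 = 1/5, c_1 = 1/25; R = 5.


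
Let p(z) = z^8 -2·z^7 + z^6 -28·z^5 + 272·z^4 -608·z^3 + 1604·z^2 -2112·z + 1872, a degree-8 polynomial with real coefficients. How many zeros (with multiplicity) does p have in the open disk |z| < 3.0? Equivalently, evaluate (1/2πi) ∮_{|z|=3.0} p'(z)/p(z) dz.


The zeros of p are: (3 + 2i), (3 - 2i), (1 + 1i), (1 - 1i), (-3 + 3i), (-3 - 3i), (0 + 2i), (0 - 2i).
Their magnitudes are: 3.606, 3.606, 1.414, 1.414, 4.243, 4.243, 2, 2.
Zeros with |z| < R = 3.0: (1 + 1i), (1 - 1i), (0 + 2i), (0 - 2i).
Count = 4.
By the argument principle, (1/2πi) ∮_{|z|=R} p'(z)/p(z) dz equals exactly this count.

Number of zeros inside |z| < 3.0: 4.


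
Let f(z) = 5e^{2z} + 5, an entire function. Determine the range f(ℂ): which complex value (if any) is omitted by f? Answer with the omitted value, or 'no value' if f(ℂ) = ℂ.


Little Picard bounds the complement of f(ℂ) to at most one point.
e^{2z} is never zero on ℂ, so 5·e^{2z} takes every value in ℂ ∖ {0}. Adding 5 shifts the range to ℂ ∖ {5}. Thus f omits exactly the value 5.

Omitted value: 5.


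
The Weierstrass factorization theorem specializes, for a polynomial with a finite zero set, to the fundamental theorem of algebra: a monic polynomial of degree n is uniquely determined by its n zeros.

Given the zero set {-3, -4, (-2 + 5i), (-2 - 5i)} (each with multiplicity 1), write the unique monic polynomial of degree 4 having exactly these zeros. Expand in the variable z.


The polynomial is p(z) = ∏_{α ∈ S} (z − α), where S = {-3, -4, (-2 + 5i), (-2 - 5i)}.
Expanding the product yields: p(z) = z^4 + 11·z^3 + 69·z^2 + 251·z + 348.
Note conjugate pairs combine to real quadratics: (z − (-2+5i))(z − (-2−5i)) = z² + 4z + 29.
The resulting polynomial has degree 4 and real coefficients as required.

p(z) = z^4 + 11·z^3 + 69·z^2 + 251·z + 348.


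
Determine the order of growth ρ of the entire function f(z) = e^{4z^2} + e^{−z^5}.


Each summand is entire of order 2 and 5 respectively (as in the single-exponential case). The order of a sum is at most the max of the orders, so ρ ≤ 5. For the lower bound: on |z|=r choose arg z so that -1z^5 is real positive; then |e^{-1z^5}| = e^{1r^5} while |e^{4z^2}| ≤ e^{4r^2} = o(e^{1r^5}). So |f| ≥ e^{1r^5}(1 − o(1)) and ρ ≥ 5. Hence ρ = max(2, 5) = 5.
Therefore ρ = 5.

Order ρ = 5.


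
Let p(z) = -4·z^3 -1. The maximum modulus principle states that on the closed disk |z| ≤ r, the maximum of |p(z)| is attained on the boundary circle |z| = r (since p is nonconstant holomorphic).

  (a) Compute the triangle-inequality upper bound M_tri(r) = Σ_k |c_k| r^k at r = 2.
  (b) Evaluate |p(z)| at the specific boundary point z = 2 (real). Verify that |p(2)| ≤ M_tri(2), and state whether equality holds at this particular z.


Coefficients: c_0 = -1, c_1 = 0, c_2 = 0, c_3 = -4. Radius r = 2.
Part (a). Triangle bound: M_tri(r) = Σ_k |c_k| r^k
  = |-1|·2^0 + |0|·2^1 + |0|·2^2 + |-4|·2^3
  = 1 + 0 + 0 + 32 = 33.
This bounds M(r) := max_{|z|=r} |p(z)| from above; equality holds iff all terms c_k z^k can be made to align in phase at a single z on |z|=r.
Part (b). At z = 2 (real, on the circle |z| = r):
  p(2) = (-1)·2^0 + (0)·2^1 + (0)·2^2 + (-4)·2^3 = -33.
  |p(2)| = 33.
Since all nonzero coefficients share the same sign, |p(2)| = 33 = M_tri(2); the triangle bound is attained at z = 2, so in fact M(r) = 33.

M_tri(2) = 33; |p(2)| = 33; equality at z=2: yes.


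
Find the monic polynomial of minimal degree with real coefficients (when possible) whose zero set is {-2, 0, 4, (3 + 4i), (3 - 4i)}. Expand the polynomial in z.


The polynomial is p(z) = ∏_{α ∈ S} (z − α), where S = {-2, 0, 4, (3 + 4i), (3 - 4i)}.
Expanding the product yields: p(z) = z^5 -8·z^4 + 29·z^3 -2·z^2 -200·z.
Note conjugate pairs combine to real quadratics: (z − (3+4i))(z − (3−4i)) = z² − 6z + 25.
The resulting polynomial has degree 5 and real coefficients as required.

p(z) = z^5 -8·z^4 + 29·z^3 -2·z^2 -200·z.


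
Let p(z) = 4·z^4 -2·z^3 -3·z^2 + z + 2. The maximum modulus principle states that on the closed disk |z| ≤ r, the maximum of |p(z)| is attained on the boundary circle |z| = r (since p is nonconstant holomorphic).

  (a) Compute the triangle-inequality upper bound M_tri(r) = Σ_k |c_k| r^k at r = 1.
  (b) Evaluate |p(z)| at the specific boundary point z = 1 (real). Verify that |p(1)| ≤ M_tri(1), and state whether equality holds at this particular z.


Coefficients: c_0 = 2, c_1 = 1, c_2 = -3, c_3 = -2, c_4 = 4. Radius r = 1.
Part (a). Triangle bound: M_tri(r) = Σ_k |c_k| r^k
  = |2|·1^0 + |1|·1^1 + |-3|·1^2 + |-2|·1^3 + |4|·1^4
  = 2 + 1 + 3 + 2 + 4 = 12.
This bounds M(r) := max_{|z|=r} |p(z)| from above; equality holds iff all terms c_k z^k can be made to align in phase at a single z on |z|=r.
Part (b). At z = 1 (real, on the circle |z| = r):
  p(1) = (2)·1^0 + (1)·1^1 + (-3)·1^2 + (-2)·1^3 + (4)·1^4 = 2.
  |p(1)| = 2.
Check: |p(1)| = 2 ≤ 12 = M_tri(1). ✓ Equality does not hold at z = 1 (the coefficients have mixed signs, so the terms do not all align in phase there).

M_tri(1) = 12; |p(1)| = 2; equality at z=1: no.


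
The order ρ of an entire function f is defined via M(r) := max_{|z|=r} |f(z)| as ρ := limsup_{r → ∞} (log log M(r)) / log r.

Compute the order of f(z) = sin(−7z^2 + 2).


Write sin(w) = (e^{iw} ± e^{−iw})/(2 or 2i), so |sin(w)| ≤ e^{|w|}. With w = −7z^2 + 2, |w| ≤ 7r^2 + 2 on |z|=r, giving M(r) ≤ e^{7r^2 + 2} and ρ ≤ 2. For the lower bound, choose z on |z|=r with -7z^2 purely imaginary of modulus 7r^2; then |sin(−7z^2 + 2)| grows like e^{7r^2}/2, so ρ ≥ 2. Hence ρ = 2.
Therefore ρ = 2.

Order ρ = 2.


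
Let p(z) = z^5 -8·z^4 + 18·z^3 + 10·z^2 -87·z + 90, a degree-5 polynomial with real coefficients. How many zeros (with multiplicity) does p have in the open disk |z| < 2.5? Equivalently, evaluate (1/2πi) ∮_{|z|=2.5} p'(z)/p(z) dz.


The zeros of p are: (2 + 1i), (2 - 1i), -2, 3, 3.
Their magnitudes are: 2.236, 2.236, 2, 3, 3.
Zeros with |z| < R = 2.5: (2 + 1i), (2 - 1i), -2.
Count = 3.
By the argument principle, (1/2πi) ∮_{|z|=R} p'(z)/p(z) dz equals exactly this count.

Number of zeros inside |z| < 2.5: 3.


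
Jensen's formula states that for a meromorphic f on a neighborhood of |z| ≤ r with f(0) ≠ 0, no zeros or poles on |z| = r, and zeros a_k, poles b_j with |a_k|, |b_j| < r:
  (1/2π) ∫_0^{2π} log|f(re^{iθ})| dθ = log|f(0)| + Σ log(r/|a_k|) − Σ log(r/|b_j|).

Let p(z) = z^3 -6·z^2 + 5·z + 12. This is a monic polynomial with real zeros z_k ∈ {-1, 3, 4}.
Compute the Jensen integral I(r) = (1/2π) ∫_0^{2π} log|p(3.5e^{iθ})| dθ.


Zeros: -1, 3, 4; r = 3.5.
Inside |z| < r: -1, 3. Outside (|z| ≥ r): 4.
p(0) = 12, so log|p(0)| = log(12) = 2.4849.
Apply Jensen: I(r) = log|p(0)| + Σ_k log(r/|z_k|), summed over zeros inside |z| < r.
  log(r/|z_k|) for z_k = -1: log(3.5/1) = 1.2528
  log(r/|z_k|) for z_k = 3: log(3.5/3) = 0.1542
  Outside zeros (4) contribute nothing to the Jensen sum.
Sum over inside zeros: 1.4069.
I(r) = log|p(0)| + (inside sum) = 2.4849 + 1.4069 = 3.8918.
Note: since some zeros are outside |z| ≤ r, the simplified n·log(r) form does NOT apply — only the inside zeros contribute.

I(r) ≈ 3.8918.


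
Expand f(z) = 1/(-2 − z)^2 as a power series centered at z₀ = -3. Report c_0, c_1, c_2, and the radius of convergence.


Let w = z − z₀, so z = z₀ + w.
Then -2 − z = -2 − (z₀ + w) = (-2 − z₀) − w = 1 − w.
f(z) = 1/(1 − w)^2 = (1/(1)^2) · (1 − w/(1))^{−2}.
By the binomial series (1−u)^{−2} = Σ_{n≥0} C(n+1, 1) u^n for |u|<1, with u = w/(1):
  c_n = C(n+1, 1) / (1)^(n+2).
  c_0 = 1/(1)^2 = 1.
  c_1 = 2/(1)^3 = 2.
  c_2 = 3/(1)^4 = 3.
The series is valid for |w/d| < 1, i.e. |z − z₀| < |d|.
Radius of convergence: R = |-2 − z₀| = |1| = 1 (distance from z₀ to the singularity z = -2).

c_0 = 1, c_1 = 2, c_2 = 3; R = 1.


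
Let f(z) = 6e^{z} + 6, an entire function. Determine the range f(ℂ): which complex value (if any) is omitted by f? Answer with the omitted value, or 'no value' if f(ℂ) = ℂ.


Little Picard bounds the complement of f(ℂ) to at most one point.
e^{z} is never zero on ℂ, so 6·e^{z} takes every value in ℂ ∖ {0}. Adding 6 shifts the range to ℂ ∖ {6}. Thus f omits exactly the value 6.

Omitted value: 6.


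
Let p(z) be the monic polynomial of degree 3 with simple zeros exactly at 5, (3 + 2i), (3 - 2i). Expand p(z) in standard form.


The polynomial is p(z) = ∏_{α ∈ S} (z − α), where S = {5, (3 + 2i), (3 - 2i)}.
Expanding the product yields: p(z) = z^3 -11·z^2 + 43·z -65.
Note conjugate pairs combine to real quadratics: (z − (3+2i))(z − (3−2i)) = z² − 6z + 13.
The resulting polynomial has degree 3 and real coefficients as required.

p(z) = z^3 -11·z^2 + 43·z -65.


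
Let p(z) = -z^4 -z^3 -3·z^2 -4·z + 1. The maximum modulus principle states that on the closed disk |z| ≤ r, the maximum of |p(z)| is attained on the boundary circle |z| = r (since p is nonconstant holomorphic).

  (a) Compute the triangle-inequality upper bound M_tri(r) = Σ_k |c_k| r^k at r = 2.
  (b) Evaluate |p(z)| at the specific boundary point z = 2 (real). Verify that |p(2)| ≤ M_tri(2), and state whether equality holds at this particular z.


Coefficients: c_0 = 1, c_1 = -4, c_2 = -3, c_3 = -1, c_4 = -1. Radius r = 2.
Part (a). Triangle bound: M_tri(r) = Σ_k |c_k| r^k
  = |1|·2^0 + |-4|·2^1 + |-3|·2^2 + |-1|·2^3 + |-1|·2^4
  = 1 + 8 + 12 + 8 + 16 = 45.
This bounds M(r) := max_{|z|=r} |p(z)| from above; equality holds iff all terms c_k z^k can be made to align in phase at a single z on |z|=r.
Part (b). At z = 2 (real, on the circle |z| = r):
  p(2) = (1)·2^0 + (-4)·2^1 + (-3)·2^2 + (-1)·2^3 + (-1)·2^4 = -43.
  |p(2)| = 43.
Check: |p(2)| = 43 ≤ 45 = M_tri(2). ✓ Equality does not hold at z = 2 (the coefficients have mixed signs, so the terms do not all align in phase there).

M_tri(2) = 45; |p(2)| = 43; equality at z=2: no.


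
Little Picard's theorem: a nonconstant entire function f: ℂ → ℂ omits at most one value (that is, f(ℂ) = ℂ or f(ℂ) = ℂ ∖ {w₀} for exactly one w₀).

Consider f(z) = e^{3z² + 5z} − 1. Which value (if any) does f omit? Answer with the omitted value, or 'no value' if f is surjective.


Little Picard bounds the complement of f(ℂ) to at most one point.
The exponent g(z) = 3z² + 5z is a nonconstant polynomial, hence surjective onto ℂ. So e^{g(z)} takes every value in {e^w : w ∈ ℂ} = ℂ ∖ {0}. Adding -1 shifts the range to ℂ ∖ {-1}. f omits exactly -1.

Omitted value: -1.


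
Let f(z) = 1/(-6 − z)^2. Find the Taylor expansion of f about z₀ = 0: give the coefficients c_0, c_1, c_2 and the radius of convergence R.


Let w = z − z₀, so z = z₀ + w.
Then -6 − z = -6 − (z₀ + w) = (-6 − z₀) − w = -6 − w.
f(z) = 1/(-6 − w)^2 = (1/(-6)^2) · (1 − w/(-6))^{−2}.
By the binomial series (1−u)^{−2} = Σ_{n≥0} C(n+1, 1) u^n for |u|<1, with u = w/(-6):
  c_n = C(n+1, 1) / (-6)^(n+2).
  c_0 = 1/(-6)^2 = 1/36.
  c_1 = 2/(-6)^3 = -1/108.
  c_2 = 3/(-6)^4 = 1/432.
The series is valid for |w/d| < 1, i.e. |z − z₀| < |d|.
Radius of convergence: R = |-6 − z₀| = |-6| = 6 (distance from z₀ to the singularity z = -6).

c_0 = 1/36, c_1 = -1/108, c_2 = 1/432; R = 6.


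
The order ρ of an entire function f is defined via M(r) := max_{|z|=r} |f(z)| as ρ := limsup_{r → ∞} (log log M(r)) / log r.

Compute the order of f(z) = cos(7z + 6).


cos(w) is a linear combination of e^{iw} and e^{−iw} (or e^w, e^{−w} in the hyperbolic case), so |cos(w)| ≤ e^{|w|}. With w = 7z + 6, |w| ≤ 7|z| + 6 = 7r + 6 on |z| = r, giving M(r) ≤ e^{7r + 6}, so ρ ≤ 1. On a suitable ray (z = it for sin/cos; z = t for sinh/cosh, t real → ∞), |cos(7z + 6)| grows like e^{7|t|}/2, so ρ ≥ 1. Hence ρ = 1.
Therefore ρ = 1.

Order ρ = 1.


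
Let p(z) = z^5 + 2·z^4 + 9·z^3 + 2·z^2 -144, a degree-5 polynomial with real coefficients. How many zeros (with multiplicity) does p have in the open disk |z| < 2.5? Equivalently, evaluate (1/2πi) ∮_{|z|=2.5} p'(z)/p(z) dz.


The zeros of p are: (-2 + 2i), (-2 - 2i), (0 + 3i), (0 - 3i), 2.
Their magnitudes are: 2.828, 2.828, 3, 3, 2.
Zeros with |z| < R = 2.5: 2.
Count = 1.
By the argument principle, (1/2πi) ∮_{|z|=R} p'(z)/p(z) dz equals exactly this count.

Number of zeros inside |z| < 2.5: 1.


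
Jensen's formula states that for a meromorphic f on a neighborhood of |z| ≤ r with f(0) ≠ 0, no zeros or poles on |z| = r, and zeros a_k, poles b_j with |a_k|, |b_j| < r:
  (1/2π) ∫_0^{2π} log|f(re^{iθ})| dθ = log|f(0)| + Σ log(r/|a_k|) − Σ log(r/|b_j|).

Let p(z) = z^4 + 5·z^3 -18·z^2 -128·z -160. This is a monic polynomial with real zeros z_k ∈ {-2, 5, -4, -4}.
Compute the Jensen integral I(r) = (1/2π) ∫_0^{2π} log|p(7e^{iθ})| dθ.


Zeros: -4, -4, -2, 5; r = 7.
Inside |z| < r: -4, -4, -2, 5. Outside (|z| ≥ r): ∅.
p(0) = -160, so log|p(0)| = log(160) = 5.0752.
Apply Jensen: I(r) = log|p(0)| + Σ_k log(r/|z_k|), summed over zeros inside |z| < r.
  log(r/|z_k|) for z_k = -2: log(7/2) = 1.2528
  log(r/|z_k|) for z_k = 5: log(7/5) = 0.3365
  log(r/|z_k|) for z_k = -4: log(7/4) = 0.5596
  log(r/|z_k|) for z_k = -4: log(7/4) = 0.5596
Sum over inside zeros: 2.7085.
I(r) = log|p(0)| + (inside sum) = 5.0752 + 2.7085 = 7.7836.
Closed form (all zeros inside, monic): I(r) = n·log(r) = 4·log(7) = 7.7836. ✓

I(r) ≈ 7.7836.


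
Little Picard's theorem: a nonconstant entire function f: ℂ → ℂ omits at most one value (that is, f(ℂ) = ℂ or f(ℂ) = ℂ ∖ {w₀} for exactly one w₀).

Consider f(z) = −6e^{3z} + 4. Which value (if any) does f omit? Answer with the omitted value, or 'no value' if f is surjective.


Little Picard bounds the complement of f(ℂ) to at most one point.
e^{3z} is never zero on ℂ, so -6·e^{3z} takes every value in ℂ ∖ {0}. Adding 4 shifts the range to ℂ ∖ {4}. Thus f omits exactly the value 4.

Omitted value: 4.


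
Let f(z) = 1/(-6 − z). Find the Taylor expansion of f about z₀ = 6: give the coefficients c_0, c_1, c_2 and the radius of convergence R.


Let w = z − z₀, so z = z₀ + w.
Then -6 − z = -6 − (z₀ + w) = (-6 − z₀) − w = -12 − w.
f(z) = 1/(-12 − w) = (1/(-12)) · 1/(1 − w/(-12)) = Σ_{n≥0} w^n / (-12)^(n+1).
So c_n = 1/(-12)^(n+1):
  c_0 = 1/(-12)^1 = -1/12.
  c_1 = 1/(-12)^2 = 1/144.
  c_2 = 1/(-12)^3 = -1/1728.
The series is valid for |w/d| < 1, i.e. |z − z₀| < |d|.
Radius of convergence: R = |-6 − z₀| = |-12| = 12 (distance from z₀ to the singularity z = -6).

c_0 = -1/12, c_1 = 1/144, c_2 = -1/1728; R = 12.


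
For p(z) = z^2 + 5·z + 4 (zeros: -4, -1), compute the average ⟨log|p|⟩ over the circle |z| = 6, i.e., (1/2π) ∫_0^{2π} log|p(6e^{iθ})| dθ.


Zeros: -4, -1; r = 6.
Inside |z| < r: -4, -1. Outside (|z| ≥ r): ∅.
p(0) = 4, so log|p(0)| = log(4) = 1.3863.
Apply Jensen: I(r) = log|p(0)| + Σ_k log(r/|z_k|), summed over zeros inside |z| < r.
  log(r/|z_k|) for z_k = -4: log(6/4) = 0.4055
  log(r/|z_k|) for z_k = -1: log(6/1) = 1.7918
Sum over inside zeros: 2.1972.
I(r) = log|p(0)| + (inside sum) = 1.3863 + 2.1972 = 3.5835.
Closed form (all zeros inside, monic): I(r) = n·log(r) = 2·log(6) = 3.5835. ✓

I(r) ≈ 3.5835.


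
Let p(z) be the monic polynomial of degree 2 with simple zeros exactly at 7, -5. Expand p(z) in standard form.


The polynomial is p(z) = ∏_{α ∈ S} (z − α), where S = {7, -5}.
Expanding the product yields: p(z) = z^2 -2·z -35.
The resulting polynomial has degree 2 and real coefficients as required.

p(z) = z^2 -2·z -35.


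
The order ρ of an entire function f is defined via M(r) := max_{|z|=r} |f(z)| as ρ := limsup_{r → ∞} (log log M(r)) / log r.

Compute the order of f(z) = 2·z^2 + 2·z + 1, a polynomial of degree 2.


|f(z)| ≤ Σ|c_k|·r^k = O(r^2) as r → ∞. Polynomial growth is O(e^{r^ε}) for every ε > 0 (since r^2/e^{r^ε} → 0), so ρ ≤ ε for all ε > 0, i.e. ρ = 0. Every nonconstant polynomial has order 0.
Therefore ρ = 0.

Order ρ = 0.


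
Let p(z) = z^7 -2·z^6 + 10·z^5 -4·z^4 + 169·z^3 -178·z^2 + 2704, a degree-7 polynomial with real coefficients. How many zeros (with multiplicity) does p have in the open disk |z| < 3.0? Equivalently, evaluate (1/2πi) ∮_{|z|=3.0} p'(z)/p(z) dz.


The zeros of p are: -2, (2 + 3i), (2 - 3i), (-2 + 3i), (-2 - 3i), (2 + 2i), (2 - 2i).
Their magnitudes are: 2, 3.606, 3.606, 3.606, 3.606, 2.828, 2.828.
Zeros with |z| < R = 3.0: -2, (2 + 2i), (2 - 2i).
Count = 3.
By the argument principle, (1/2πi) ∮_{|z|=R} p'(z)/p(z) dz equals exactly this count.

Number of zeros inside |z| < 3.0: 3.
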